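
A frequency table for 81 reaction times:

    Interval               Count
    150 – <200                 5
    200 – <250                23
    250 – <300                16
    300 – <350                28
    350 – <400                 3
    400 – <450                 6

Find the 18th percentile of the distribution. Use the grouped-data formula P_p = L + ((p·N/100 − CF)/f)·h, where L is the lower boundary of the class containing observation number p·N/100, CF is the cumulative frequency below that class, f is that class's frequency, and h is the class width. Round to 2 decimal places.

220.83

N = 81; target position k = 18/100 · 81 = 14.58.
Cumulative frequencies: 5, 28, 44, 72, 75, 81.
Observation 14.58 falls in the class 200 – <250.
L = 200, CF = 5, f = 23, h = 50.
P18 = 200 + ((14.58 − 5)/23)·50 = 200 + 20.8261 = 220.826.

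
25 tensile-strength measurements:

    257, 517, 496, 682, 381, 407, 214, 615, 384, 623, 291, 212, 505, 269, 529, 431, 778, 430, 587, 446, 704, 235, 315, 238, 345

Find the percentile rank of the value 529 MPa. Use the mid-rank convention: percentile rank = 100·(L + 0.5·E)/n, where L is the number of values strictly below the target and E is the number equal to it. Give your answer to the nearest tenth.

74.0

Sorted: 212, 214, 235, 238, 257, 269, 291, 315, 345, 381, 384, 407, 430, 431, 446, 496, 505, 517, 529, 587, 615, 623, 682, 704, 778.
Count below 529: L = 18; count equal: E = 1; n = 25.
Percentile rank = 100·(18 + 0.5·1)/25 = 100·18.5/25 = 74.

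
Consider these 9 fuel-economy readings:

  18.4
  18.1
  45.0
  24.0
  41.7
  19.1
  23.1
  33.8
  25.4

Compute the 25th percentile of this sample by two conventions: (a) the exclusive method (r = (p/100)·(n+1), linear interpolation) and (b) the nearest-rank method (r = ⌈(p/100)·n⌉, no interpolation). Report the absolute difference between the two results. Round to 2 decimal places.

Sorted: 18.1, 18.4, 19.1, 23.1, 24.0, 25.4, 33.8, 41.7, 45.0.
n = 9.
(a) r = 2.5; between ranks 2 (18.4) and 3 (19.1): 18.75.
(b) the nearest-rank method: rank 3 → 19.1.
|18.75 − 19.1| = 0.35.

0.35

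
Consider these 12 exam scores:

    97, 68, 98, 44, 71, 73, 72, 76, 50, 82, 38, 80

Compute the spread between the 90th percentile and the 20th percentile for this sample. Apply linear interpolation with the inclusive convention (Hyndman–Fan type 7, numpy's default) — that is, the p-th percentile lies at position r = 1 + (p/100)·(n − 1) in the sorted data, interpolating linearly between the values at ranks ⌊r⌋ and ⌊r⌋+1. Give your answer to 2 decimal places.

41.90

Sorted: 38, 44, 50, 68, 71, 72, 73, 76, 80, 82, 97, 98.
n = 12.
P20: r = 3.2; ranks 3–4 are 50, 68; interpolating gives 53.6.
P90: r = 10.9; ranks 10–11 are 82, 97; interpolating gives 95.5.
Difference: 95.5 − 53.6 = 41.9.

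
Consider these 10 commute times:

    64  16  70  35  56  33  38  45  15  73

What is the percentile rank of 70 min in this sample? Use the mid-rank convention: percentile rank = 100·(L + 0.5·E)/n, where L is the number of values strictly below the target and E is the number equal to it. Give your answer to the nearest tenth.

85.0

Sorted: 15, 16, 33, 35, 38, 45, 56, 64, 70, 73.
Count below 70: L = 8; count equal: E = 1; n = 10.
Percentile rank = 100·(8 + 0.5·1)/10 = 100·8.5/10 = 85.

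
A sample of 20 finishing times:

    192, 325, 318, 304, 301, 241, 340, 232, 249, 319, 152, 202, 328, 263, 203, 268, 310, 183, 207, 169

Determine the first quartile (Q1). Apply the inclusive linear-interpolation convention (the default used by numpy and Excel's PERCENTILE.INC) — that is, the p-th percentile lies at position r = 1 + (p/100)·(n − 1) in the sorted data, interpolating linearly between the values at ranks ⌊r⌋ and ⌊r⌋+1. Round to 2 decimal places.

Sorted: 152, 169, 183, 192, 202, 203, 207, 232, 241, 249, 263, 268, 301, 304, 310, 318, 319, 325, 328, 340.
n = 20.
r = 1 + (25/100)·(20 − 1) = 1 + 4.75 = 5.75.
Rank 5 is 202 and rank 6 is 203.
Interpolate: 202 + 0.75·(203 − 202) = 202 + 0.75·1 = 202.75.

202.75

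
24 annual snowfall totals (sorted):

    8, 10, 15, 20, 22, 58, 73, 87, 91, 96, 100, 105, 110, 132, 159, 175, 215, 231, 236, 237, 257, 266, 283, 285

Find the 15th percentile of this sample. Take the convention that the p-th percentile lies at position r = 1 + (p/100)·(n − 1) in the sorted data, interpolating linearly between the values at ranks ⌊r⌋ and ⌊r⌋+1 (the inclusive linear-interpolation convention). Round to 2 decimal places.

n = 24.
r = 1 + (15/100)·(24 − 1) = 1 + 3.45 = 4.45.
Rank 4 is 20 and rank 5 is 22.
Interpolate: 20 + 0.45·(22 − 20) = 20 + 0.45·2 = 20.9.

20.90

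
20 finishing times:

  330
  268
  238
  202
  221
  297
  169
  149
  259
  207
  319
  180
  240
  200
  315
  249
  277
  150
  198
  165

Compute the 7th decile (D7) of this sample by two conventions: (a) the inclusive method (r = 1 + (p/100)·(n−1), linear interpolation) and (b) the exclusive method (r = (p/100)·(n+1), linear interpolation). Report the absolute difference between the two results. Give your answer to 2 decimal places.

3.60

Sorted: 149, 150, 165, 169, 180, 198, 200, 202, 207, 221, 238, 240, 249, 259, 268, 277, 297, 315, 319, 330.
n = 20.
(a) r = 14.3; between ranks 14 (259) and 15 (268): 261.7.
(b) r = 14.7; between ranks 14 (259) and 15 (268): 265.3.
|261.7 − 265.3| = 3.6.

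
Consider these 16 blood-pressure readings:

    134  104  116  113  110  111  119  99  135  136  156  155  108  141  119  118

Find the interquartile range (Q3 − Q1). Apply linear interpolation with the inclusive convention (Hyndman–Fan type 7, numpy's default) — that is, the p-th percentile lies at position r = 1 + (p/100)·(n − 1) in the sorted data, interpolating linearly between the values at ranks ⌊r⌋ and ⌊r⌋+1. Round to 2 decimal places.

Sorted: 99, 104, 108, 110, 111, 113, 116, 118, 119, 119, 134, 135, 136, 141, 155, 156.
n = 16.
P25: r = 4.75; ranks 4–5 are 110, 111; interpolating gives 110.75.
P75: r = 12.25; ranks 12–13 are 135, 136; interpolating gives 135.25.
Difference: 135.25 − 110.75 = 24.5.

24.50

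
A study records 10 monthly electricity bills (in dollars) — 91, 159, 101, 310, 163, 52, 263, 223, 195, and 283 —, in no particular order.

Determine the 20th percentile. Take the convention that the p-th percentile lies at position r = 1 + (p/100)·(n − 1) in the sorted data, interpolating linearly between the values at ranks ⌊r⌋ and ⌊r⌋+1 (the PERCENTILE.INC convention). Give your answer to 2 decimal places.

Sorted: 52, 91, 101, 159, 163, 195, 223, 263, 283, 310.
n = 10.
r = 1 + (20/100)·(10 − 1) = 1 + 1.8 = 2.8.
Rank 2 is 91 and rank 3 is 101.
Interpolate: 91 + 0.8·(101 − 91) = 91 + 0.8·10 = 99.

99.00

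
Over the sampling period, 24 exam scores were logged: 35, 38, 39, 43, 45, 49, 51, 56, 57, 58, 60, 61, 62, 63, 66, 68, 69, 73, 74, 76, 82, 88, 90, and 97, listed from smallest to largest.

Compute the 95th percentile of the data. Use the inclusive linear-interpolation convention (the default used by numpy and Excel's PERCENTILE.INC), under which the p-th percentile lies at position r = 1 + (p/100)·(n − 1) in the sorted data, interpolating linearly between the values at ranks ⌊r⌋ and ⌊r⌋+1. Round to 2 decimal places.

89.70

n = 24.
r = 1 + (95/100)·(24 − 1) = 1 + 21.85 = 22.85.
Rank 22 is 88 and rank 23 is 90.
Interpolate: 88 + 0.85·(90 − 88) = 88 + 0.85·2 = 89.7.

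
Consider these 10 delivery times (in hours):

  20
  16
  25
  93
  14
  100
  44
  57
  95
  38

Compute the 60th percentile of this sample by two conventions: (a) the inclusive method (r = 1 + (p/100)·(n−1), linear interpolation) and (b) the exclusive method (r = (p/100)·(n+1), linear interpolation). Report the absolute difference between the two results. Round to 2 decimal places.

Sorted: 14, 16, 20, 25, 38, 44, 57, 93, 95, 100.
n = 10.
(a) r = 6.4; between ranks 6 (44) and 7 (57): 49.2.
(b) r = 6.6; between ranks 6 (44) and 7 (57): 51.8.
|49.2 − 51.8| = 2.6.

2.60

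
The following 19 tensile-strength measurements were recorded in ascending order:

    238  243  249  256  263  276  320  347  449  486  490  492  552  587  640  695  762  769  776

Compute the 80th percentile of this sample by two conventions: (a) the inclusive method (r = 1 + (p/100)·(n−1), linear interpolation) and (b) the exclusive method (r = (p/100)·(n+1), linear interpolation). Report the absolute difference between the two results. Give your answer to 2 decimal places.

n = 19.
(a) r = 15.4; between ranks 15 (640) and 16 (695): 662.
(b) r = 16 → value at rank 16 = 695.
|662 − 695| = 33.

33.00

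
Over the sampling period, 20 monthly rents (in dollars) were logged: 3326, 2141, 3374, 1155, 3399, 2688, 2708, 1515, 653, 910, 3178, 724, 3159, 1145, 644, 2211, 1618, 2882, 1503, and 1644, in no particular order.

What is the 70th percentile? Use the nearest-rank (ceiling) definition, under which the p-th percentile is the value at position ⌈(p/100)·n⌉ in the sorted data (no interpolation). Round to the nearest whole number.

Sorted: 644, 653, 724, 910, 1145, 1155, 1503, 1515, 1618, 1644, 2141, 2211, 2688, 2708, 2882, 3159, 3178, 3326, 3374, 3399.
n = 20.
Position = ⌈70/100 · 20⌉ = ⌈14⌉ = 14.
The value at rank 14 is 2708.

2708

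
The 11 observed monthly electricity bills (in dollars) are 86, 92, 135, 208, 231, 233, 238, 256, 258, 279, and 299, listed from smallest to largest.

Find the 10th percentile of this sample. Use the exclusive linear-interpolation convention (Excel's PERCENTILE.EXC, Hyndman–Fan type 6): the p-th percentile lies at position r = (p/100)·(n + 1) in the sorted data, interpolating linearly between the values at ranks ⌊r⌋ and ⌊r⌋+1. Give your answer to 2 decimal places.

n = 11.
r = (10/100)·(11 + 1) = 1.2.
Rank 1 is 86 and rank 2 is 92.
Interpolate: 86 + 0.2·(92 − 86) = 86 + 0.2·6 = 87.2.

87.20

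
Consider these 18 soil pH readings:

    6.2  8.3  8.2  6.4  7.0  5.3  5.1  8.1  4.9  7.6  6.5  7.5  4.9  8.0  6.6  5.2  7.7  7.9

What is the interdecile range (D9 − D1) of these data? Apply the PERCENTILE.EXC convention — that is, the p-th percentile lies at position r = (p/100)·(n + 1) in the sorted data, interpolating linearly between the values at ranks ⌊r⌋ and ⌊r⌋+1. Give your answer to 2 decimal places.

3.31

Sorted: 4.9, 4.9, 5.1, 5.2, 5.3, 6.2, 6.4, 6.5, 6.6, 7.0, 7.5, 7.6, 7.7, 7.9, 8.0, 8.1, 8.2, 8.3.
n = 18.
P10: r = 1.9; ranks 1–2 are 4.9, 4.9; interpolating gives 4.9.
P90: r = 17.1; ranks 17–18 are 8.2, 8.3; interpolating gives 8.21.
Difference: 8.21 − 4.9 = 3.31.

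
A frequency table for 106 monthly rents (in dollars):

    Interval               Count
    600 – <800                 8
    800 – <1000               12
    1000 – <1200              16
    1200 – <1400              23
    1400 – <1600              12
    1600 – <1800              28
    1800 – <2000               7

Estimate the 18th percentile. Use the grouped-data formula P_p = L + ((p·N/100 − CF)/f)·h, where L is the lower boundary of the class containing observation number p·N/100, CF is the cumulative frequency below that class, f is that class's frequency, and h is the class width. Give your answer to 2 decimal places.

N = 106; target position k = 18/100 · 106 = 19.08.
Cumulative frequencies: 8, 20, 36, 59, 71, 99, 106.
Observation 19.08 falls in the class 800 – <1000.
L = 800, CF = 8, f = 12, h = 200.
P18 = 800 + ((19.08 − 8)/12)·200 = 800 + 184.667 = 984.667.

984.67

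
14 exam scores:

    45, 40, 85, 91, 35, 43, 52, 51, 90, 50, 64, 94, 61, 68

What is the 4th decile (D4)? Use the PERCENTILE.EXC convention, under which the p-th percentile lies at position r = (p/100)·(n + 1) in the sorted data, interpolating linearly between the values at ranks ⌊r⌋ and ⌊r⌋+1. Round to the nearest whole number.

Sorted: 35, 40, 43, 45, 50, 51, 52, 61, 64, 68, 85, 90, 91, 94.
n = 14.
r = (40/100)·(14 + 1) = 6.
r is an integer, so P40 is the value at rank 6: 51.

51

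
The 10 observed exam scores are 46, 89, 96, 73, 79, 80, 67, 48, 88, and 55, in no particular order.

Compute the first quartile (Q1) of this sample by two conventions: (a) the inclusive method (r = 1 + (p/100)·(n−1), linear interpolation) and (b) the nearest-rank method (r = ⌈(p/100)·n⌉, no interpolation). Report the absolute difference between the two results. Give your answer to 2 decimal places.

3.00

Sorted: 46, 48, 55, 67, 73, 79, 80, 88, 89, 96.
n = 10.
(a) r = 3.25; between ranks 3 (55) and 4 (67): 58.
(b) the nearest-rank method: rank 3 → 55.
|58 − 55| = 3.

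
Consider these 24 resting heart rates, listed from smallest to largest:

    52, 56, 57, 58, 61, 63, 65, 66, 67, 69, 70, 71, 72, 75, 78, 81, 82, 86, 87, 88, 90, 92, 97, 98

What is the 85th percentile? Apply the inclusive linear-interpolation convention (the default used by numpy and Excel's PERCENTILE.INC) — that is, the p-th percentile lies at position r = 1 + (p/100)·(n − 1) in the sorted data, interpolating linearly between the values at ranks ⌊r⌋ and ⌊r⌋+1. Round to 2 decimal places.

n = 24.
r = 1 + (85/100)·(24 − 1) = 1 + 19.55 = 20.55.
Rank 20 is 88 and rank 21 is 90.
Interpolate: 88 + 0.55·(90 − 88) = 88 + 0.55·2 = 89.1.

89.10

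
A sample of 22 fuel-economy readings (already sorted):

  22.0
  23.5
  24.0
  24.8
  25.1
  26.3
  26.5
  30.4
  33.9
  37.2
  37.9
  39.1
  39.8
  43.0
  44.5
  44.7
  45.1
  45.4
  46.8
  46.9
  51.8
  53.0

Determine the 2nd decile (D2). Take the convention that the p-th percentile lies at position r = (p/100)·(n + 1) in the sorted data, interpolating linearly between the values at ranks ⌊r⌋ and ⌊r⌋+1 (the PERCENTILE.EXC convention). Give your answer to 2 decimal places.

n = 22.
r = (20/100)·(22 + 1) = 4.6.
Rank 4 is 24.8 and rank 5 is 25.1.
Interpolate: 24.8 + 0.6·(25.1 − 24.8) = 24.8 + 0.6·0.3 = 24.98.

24.98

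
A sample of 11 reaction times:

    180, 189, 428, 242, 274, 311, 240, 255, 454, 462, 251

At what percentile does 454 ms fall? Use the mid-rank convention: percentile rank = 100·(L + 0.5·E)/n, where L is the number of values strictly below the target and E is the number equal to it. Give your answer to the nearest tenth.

Sorted: 180, 189, 240, 242, 251, 255, 274, 311, 428, 454, 462.
Count below 454: L = 9; count equal: E = 1; n = 11.
Percentile rank = 100·(9 + 0.5·1)/11 = 100·9.5/11 = 86.36.

86.4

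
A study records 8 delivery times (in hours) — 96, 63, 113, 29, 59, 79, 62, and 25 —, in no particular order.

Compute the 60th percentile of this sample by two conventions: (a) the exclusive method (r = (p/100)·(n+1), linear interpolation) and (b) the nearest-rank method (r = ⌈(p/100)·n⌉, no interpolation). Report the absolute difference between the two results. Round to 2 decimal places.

6.40

Sorted: 25, 29, 59, 62, 63, 79, 96, 113.
n = 8.
(a) r = 5.4; between ranks 5 (63) and 6 (79): 69.4.
(b) the nearest-rank method: rank 5 → 63.
|69.4 − 63| = 6.4.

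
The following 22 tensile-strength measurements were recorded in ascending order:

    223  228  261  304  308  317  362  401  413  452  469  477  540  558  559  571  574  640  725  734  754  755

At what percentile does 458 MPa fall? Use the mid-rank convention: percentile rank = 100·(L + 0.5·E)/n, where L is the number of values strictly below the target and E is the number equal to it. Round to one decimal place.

45.5

Count below 458: L = 10; count equal: E = 0; n = 22.
Percentile rank = 100·(10 + 0.5·0)/22 = 100·10/22 = 45.45.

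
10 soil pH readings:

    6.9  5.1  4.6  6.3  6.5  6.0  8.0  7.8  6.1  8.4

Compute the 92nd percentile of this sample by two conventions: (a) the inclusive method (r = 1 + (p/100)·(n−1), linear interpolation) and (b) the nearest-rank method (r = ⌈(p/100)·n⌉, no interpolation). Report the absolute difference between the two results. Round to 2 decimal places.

Sorted: 4.6, 5.1, 6.0, 6.1, 6.3, 6.5, 6.9, 7.8, 8.0, 8.4.
n = 10.
(a) r = 9.28; between ranks 9 (8.0) and 10 (8.4): 8.112.
(b) the nearest-rank method: rank 10 → 8.4.
|8.112 − 8.4| = 0.288.

0.29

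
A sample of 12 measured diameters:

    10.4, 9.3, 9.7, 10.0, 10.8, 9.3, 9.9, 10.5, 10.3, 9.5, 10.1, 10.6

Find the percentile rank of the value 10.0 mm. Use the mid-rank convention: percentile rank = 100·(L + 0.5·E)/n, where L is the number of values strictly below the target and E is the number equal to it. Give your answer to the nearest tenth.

45.8

Sorted: 9.3, 9.3, 9.5, 9.7, 9.9, 10.0, 10.1, 10.3, 10.4, 10.5, 10.6, 10.8.
Count below 10.0: L = 5; count equal: E = 1; n = 12.
Percentile rank = 100·(5 + 0.5·1)/12 = 100·5.5/12 = 45.83.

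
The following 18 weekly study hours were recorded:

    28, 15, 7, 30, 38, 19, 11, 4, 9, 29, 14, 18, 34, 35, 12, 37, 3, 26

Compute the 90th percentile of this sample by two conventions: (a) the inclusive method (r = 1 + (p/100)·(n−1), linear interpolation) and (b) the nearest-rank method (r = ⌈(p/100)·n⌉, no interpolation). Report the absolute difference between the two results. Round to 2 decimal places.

Sorted: 3, 4, 7, 9, 11, 12, 14, 15, 18, 19, 26, 28, 29, 30, 34, 35, 37, 38.
n = 18.
(a) r = 16.3; between ranks 16 (35) and 17 (37): 35.6.
(b) the nearest-rank method: rank 17 → 37.
|35.6 − 37| = 1.4.

1.40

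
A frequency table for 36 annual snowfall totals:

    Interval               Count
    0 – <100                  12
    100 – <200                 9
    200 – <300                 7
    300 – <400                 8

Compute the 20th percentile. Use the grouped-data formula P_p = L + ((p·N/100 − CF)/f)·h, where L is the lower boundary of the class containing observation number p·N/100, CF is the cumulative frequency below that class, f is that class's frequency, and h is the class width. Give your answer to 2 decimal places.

N = 36; target position k = 20/100 · 36 = 7.2.
Cumulative frequencies: 12, 21, 28, 36.
Observation 7.2 falls in the class 0 – <100.
L = 0, CF = 0, f = 12, h = 100.
P20 = 0 + ((7.2 − 0)/12)·100 = 0 + 60 = 60.

60.00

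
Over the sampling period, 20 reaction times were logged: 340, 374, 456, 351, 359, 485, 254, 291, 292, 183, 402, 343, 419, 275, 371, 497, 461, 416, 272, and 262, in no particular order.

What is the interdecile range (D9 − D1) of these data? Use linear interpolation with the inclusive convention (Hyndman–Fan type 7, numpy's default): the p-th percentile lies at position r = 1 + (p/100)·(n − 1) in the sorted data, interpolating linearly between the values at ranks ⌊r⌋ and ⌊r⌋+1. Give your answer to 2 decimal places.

Sorted: 183, 254, 262, 272, 275, 291, 292, 340, 343, 351, 359, 371, 374, 402, 416, 419, 456, 461, 485, 497.
n = 20.
P10: r = 2.9; ranks 2–3 are 254, 262; interpolating gives 261.2.
P90: r = 18.1; ranks 18–19 are 461, 485; interpolating gives 463.4.
Difference: 463.4 − 261.2 = 202.2.

202.20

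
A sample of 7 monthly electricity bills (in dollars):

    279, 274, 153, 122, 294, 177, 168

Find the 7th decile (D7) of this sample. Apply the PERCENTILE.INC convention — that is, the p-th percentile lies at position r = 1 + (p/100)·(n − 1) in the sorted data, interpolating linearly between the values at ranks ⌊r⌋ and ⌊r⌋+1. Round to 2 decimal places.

Sorted: 122, 153, 168, 177, 274, 279, 294.
n = 7.
r = 1 + (70/100)·(7 − 1) = 1 + 4.2 = 5.2.
Rank 5 is 274 and rank 6 is 279.
Interpolate: 274 + 0.2·(279 − 274) = 274 + 0.2·5 = 275.

275.00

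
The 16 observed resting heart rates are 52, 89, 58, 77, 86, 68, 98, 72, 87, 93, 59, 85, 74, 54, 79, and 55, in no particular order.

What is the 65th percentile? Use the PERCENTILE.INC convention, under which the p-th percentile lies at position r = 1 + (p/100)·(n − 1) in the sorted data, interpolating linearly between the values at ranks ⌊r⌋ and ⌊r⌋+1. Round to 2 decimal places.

83.50

Sorted: 52, 54, 55, 58, 59, 68, 72, 74, 77, 79, 85, 86, 87, 89, 93, 98.
n = 16.
r = 1 + (65/100)·(16 − 1) = 1 + 9.75 = 10.75.
Rank 10 is 79 and rank 11 is 85.
Interpolate: 79 + 0.75·(85 − 79) = 79 + 0.75·6 = 83.5.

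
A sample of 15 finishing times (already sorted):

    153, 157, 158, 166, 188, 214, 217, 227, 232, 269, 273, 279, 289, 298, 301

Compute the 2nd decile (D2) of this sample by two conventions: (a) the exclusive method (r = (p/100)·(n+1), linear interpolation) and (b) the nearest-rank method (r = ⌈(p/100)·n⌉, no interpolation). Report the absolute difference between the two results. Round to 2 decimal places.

n = 15.
(a) r = 3.2; between ranks 3 (158) and 4 (166): 159.6.
(b) the nearest-rank method: rank 3 → 158.
|159.6 − 158| = 1.6.

1.60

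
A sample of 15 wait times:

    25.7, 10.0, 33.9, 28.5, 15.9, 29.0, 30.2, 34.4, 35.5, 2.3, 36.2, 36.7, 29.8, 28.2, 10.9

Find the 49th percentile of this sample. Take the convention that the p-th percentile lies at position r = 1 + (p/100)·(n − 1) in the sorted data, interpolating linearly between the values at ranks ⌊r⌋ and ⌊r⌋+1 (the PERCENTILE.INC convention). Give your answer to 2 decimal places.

Sorted: 2.3, 10.0, 10.9, 15.9, 25.7, 28.2, 28.5, 29.0, 29.8, 30.2, 33.9, 34.4, 35.5, 36.2, 36.7.
n = 15.
r = 1 + (49/100)·(15 − 1) = 1 + 6.86 = 7.86.
Rank 7 is 28.5 and rank 8 is 29.0.
Interpolate: 28.5 + 0.86·(29.0 − 28.5) = 28.5 + 0.86·0.5 = 28.93.

28.93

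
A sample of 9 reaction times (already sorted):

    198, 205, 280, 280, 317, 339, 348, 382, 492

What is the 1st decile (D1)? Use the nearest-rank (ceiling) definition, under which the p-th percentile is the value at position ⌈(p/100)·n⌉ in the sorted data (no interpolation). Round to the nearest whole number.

n = 9.
Position = ⌈10/100 · 9⌉ = ⌈0.9⌉ = 1.
The value at rank 1 is 198.

198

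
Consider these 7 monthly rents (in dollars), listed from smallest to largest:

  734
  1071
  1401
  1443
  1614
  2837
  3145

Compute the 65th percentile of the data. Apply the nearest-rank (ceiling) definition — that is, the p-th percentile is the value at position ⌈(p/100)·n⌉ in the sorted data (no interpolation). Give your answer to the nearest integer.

n = 7.
Position = ⌈65/100 · 7⌉ = ⌈4.55⌉ = 5.
The value at rank 5 is 1614.

1614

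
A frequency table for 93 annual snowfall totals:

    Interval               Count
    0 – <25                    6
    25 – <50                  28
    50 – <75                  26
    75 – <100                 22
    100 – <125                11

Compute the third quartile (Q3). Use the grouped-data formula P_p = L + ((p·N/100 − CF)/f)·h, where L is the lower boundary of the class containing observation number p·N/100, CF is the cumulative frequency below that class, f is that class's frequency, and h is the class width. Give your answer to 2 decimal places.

86.08

N = 93; target position k = 75/100 · 93 = 69.75.
Cumulative frequencies: 6, 34, 60, 82, 93.
Observation 69.75 falls in the class 75 – <100.
L = 75, CF = 60, f = 22, h = 25.
P75 = 75 + ((69.75 − 60)/22)·25 = 75 + 11.0795 = 86.0795.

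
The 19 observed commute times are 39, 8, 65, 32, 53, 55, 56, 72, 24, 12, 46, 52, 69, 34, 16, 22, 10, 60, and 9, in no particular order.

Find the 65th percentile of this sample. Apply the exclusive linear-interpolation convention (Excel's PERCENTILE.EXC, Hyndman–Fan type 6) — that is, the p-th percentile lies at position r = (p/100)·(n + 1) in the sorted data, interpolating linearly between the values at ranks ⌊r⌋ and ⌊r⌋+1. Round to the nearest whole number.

53

Sorted: 8, 9, 10, 12, 16, 22, 24, 32, 34, 39, 46, 52, 53, 55, 56, 60, 65, 69, 72.
n = 19.
r = (65/100)·(19 + 1) = 13.
r is an integer, so P65 is the value at rank 13: 53.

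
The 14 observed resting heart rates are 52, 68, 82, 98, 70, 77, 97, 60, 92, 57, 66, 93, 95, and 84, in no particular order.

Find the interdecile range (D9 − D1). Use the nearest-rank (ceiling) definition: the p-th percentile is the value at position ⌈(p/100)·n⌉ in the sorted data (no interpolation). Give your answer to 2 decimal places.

Sorted: 52, 57, 60, 66, 68, 70, 77, 82, 84, 92, 93, 95, 97, 98.
n = 14.
P10: rank ⌈10/100·14⌉ = 2 → 57.
P90: rank ⌈90/100·14⌉ = 13 → 97.
Difference: 97 − 57 = 40.

40.00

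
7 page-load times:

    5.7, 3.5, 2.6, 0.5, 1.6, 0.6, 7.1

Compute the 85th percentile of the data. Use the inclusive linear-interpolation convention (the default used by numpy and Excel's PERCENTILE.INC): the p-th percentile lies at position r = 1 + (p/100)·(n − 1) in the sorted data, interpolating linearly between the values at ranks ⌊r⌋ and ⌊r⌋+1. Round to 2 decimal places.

Sorted: 0.5, 0.6, 1.6, 2.6, 3.5, 5.7, 7.1.
n = 7.
r = 1 + (85/100)·(7 − 1) = 1 + 5.1 = 6.1.
Rank 6 is 5.7 and rank 7 is 7.1.
Interpolate: 5.7 + 0.1·(7.1 − 5.7) = 5.7 + 0.1·1.4 = 5.84.

5.84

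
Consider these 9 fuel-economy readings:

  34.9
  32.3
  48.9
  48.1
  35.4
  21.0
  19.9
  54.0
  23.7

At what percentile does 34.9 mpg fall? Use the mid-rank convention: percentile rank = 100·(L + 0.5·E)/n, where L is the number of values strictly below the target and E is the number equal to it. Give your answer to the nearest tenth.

50.0

Sorted: 19.9, 21.0, 23.7, 32.3, 34.9, 35.4, 48.1, 48.9, 54.0.
Count below 34.9: L = 4; count equal: E = 1; n = 9.
Percentile rank = 100·(4 + 0.5·1)/9 = 100·4.5/9 = 50.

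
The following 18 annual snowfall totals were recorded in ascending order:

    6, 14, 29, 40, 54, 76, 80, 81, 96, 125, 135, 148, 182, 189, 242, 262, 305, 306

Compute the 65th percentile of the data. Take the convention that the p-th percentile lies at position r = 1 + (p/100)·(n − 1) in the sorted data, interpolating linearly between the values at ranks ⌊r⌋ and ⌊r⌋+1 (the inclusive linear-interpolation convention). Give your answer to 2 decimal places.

149.70

n = 18.
r = 1 + (65/100)·(18 − 1) = 1 + 11.05 = 12.05.
Rank 12 is 148 and rank 13 is 182.
Interpolate: 148 + 0.05·(182 − 148) = 148 + 0.05·34 = 149.7.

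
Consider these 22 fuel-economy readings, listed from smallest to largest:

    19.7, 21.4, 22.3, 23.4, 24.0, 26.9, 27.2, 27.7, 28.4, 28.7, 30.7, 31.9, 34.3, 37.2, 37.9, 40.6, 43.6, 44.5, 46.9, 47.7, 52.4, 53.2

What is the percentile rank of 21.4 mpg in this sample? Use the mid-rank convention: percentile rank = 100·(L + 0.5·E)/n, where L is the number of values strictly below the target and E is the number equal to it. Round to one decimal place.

Count below 21.4: L = 1; count equal: E = 1; n = 22.
Percentile rank = 100·(1 + 0.5·1)/22 = 100·1.5/22 = 6.818.

6.8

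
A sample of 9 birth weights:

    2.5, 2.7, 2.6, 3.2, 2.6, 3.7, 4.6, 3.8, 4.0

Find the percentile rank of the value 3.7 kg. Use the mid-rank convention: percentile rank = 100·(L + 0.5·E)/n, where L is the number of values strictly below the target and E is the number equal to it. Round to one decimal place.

Sorted: 2.5, 2.6, 2.6, 2.7, 3.2, 3.7, 3.8, 4.0, 4.6.
Count below 3.7: L = 5; count equal: E = 1; n = 9.
Percentile rank = 100·(5 + 0.5·1)/9 = 100·5.5/9 = 61.11.

61.1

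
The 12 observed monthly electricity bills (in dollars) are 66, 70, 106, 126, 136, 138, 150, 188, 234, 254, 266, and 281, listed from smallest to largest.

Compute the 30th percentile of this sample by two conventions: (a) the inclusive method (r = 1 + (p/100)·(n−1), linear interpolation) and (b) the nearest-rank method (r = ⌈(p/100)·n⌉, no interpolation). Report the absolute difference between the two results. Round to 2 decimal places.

3.00

n = 12.
(a) r = 4.3; between ranks 4 (126) and 5 (136): 129.
(b) the nearest-rank method: rank 4 → 126.
|129 − 126| = 3.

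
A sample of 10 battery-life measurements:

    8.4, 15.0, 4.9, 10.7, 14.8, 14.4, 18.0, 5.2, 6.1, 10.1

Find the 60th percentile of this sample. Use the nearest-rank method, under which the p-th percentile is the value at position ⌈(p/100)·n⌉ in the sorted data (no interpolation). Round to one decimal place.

10.7

Sorted: 4.9, 5.2, 6.1, 8.4, 10.1, 10.7, 14.4, 14.8, 15.0, 18.0.
n = 10.
Position = ⌈60/100 · 10⌉ = ⌈6⌉ = 6.
The value at rank 6 is 10.7.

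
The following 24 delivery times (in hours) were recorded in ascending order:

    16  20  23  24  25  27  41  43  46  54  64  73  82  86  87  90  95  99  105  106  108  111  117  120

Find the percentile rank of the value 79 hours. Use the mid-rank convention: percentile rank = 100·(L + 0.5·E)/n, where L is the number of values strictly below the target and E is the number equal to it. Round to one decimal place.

Count below 79: L = 12; count equal: E = 0; n = 24.
Percentile rank = 100·(12 + 0.5·0)/24 = 100·12/24 = 50.

50.0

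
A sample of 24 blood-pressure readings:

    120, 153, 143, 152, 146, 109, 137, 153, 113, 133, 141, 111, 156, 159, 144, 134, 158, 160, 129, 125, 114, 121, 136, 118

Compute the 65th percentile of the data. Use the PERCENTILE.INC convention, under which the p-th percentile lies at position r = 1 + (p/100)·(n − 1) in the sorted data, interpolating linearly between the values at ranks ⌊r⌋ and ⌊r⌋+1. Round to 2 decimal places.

143.95

Sorted: 109, 111, 113, 114, 118, 120, 121, 125, 129, 133, 134, 136, 137, 141, 143, 144, 146, 152, 153, 153, 156, 158, 159, 160.
n = 24.
r = 1 + (65/100)·(24 − 1) = 1 + 14.95 = 15.95.
Rank 15 is 143 and rank 16 is 144.
Interpolate: 143 + 0.95·(144 − 143) = 143 + 0.95·1 = 143.95.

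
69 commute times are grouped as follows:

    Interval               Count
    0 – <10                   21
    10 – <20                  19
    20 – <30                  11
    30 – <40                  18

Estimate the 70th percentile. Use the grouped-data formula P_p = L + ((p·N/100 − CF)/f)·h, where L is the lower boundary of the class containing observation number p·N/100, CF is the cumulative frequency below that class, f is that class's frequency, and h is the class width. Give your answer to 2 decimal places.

N = 69; target position k = 70/100 · 69 = 48.3.
Cumulative frequencies: 21, 40, 51, 69.
Observation 48.3 falls in the class 20 – <30.
L = 20, CF = 40, f = 11, h = 10.
P70 = 20 + ((48.3 − 40)/11)·10 = 20 + 7.54545 = 27.5455.

27.55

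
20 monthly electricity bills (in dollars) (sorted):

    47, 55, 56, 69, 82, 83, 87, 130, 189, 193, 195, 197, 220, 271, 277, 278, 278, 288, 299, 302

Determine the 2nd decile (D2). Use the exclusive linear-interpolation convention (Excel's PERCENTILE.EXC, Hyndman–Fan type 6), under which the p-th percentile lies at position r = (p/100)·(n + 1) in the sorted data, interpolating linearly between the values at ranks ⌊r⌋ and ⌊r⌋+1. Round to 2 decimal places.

n = 20.
r = (20/100)·(20 + 1) = 4.2.
Rank 4 is 69 and rank 5 is 82.
Interpolate: 69 + 0.2·(82 − 69) = 69 + 0.2·13 = 71.6.

71.60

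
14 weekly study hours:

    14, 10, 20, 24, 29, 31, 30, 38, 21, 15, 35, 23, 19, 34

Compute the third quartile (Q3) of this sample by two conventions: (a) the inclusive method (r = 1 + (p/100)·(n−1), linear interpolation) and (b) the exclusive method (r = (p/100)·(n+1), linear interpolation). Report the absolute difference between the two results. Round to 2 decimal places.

Sorted: 10, 14, 15, 19, 20, 21, 23, 24, 29, 30, 31, 34, 35, 38.
n = 14.
(a) r = 10.75; between ranks 10 (30) and 11 (31): 30.75.
(b) r = 11.25; between ranks 11 (31) and 12 (34): 31.75.
|30.75 − 31.75| = 1.

1.00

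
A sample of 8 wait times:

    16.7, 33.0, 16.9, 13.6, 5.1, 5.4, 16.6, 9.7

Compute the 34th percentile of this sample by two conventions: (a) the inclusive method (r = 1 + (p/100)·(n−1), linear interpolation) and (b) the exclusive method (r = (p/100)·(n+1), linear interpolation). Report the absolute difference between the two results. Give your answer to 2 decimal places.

Sorted: 5.1, 5.4, 9.7, 13.6, 16.6, 16.7, 16.9, 33.0.
n = 8.
(a) r = 3.38; between ranks 3 (9.7) and 4 (13.6): 11.182.
(b) r = 3.06; between ranks 3 (9.7) and 4 (13.6): 9.934.
|11.182 − 9.934| = 1.248.

1.25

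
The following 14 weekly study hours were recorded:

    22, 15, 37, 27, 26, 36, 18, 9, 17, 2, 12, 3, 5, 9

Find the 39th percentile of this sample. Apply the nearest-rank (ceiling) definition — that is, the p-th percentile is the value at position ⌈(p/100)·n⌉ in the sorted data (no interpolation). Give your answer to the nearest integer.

Sorted: 2, 3, 5, 9, 9, 12, 15, 17, 18, 22, 26, 27, 36, 37.
n = 14.
Position = ⌈39/100 · 14⌉ = ⌈5.46⌉ = 6.
The value at rank 6 is 12.

12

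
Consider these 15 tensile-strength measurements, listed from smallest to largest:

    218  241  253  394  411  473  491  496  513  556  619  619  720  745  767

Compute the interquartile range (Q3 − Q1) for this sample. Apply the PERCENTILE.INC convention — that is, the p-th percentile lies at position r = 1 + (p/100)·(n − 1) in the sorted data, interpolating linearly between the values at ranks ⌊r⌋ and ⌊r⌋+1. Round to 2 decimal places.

216.50

n = 15.
P25: r = 4.5; ranks 4–5 are 394, 411; interpolating gives 402.5.
P75: r = 11.5; ranks 11–12 are 619, 619; interpolating gives 619.
Difference: 619 − 402.5 = 216.5.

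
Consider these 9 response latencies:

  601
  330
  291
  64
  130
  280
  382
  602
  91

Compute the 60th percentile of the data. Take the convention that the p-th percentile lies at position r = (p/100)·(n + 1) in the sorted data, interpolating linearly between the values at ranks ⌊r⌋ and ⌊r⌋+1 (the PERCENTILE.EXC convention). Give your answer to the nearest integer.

Sorted: 64, 91, 130, 280, 291, 330, 382, 601, 602.
n = 9.
r = (60/100)·(9 + 1) = 6.
r is an integer, so P60 is the value at rank 6: 330.

330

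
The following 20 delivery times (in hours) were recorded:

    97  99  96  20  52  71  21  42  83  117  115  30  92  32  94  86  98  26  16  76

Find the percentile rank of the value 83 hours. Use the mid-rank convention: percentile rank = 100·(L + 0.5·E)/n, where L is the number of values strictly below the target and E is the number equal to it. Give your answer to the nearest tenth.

52.5

Sorted: 16, 20, 21, 26, 30, 32, 42, 52, 71, 76, 83, 86, 92, 94, 96, 97, 98, 99, 115, 117.
Count below 83: L = 10; count equal: E = 1; n = 20.
Percentile rank = 100·(10 + 0.5·1)/20 = 100·10.5/20 = 52.5.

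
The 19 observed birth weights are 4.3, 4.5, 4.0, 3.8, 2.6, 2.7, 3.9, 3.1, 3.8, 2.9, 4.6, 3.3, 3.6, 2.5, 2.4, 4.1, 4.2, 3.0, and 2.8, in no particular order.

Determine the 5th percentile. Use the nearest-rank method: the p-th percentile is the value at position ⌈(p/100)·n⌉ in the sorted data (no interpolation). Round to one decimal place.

2.4

Sorted: 2.4, 2.5, 2.6, 2.7, 2.8, 2.9, 3.0, 3.1, 3.3, 3.6, 3.8, 3.8, 3.9, 4.0, 4.1, 4.2, 4.3, 4.5, 4.6.
n = 19.
Position = ⌈5/100 · 19⌉ = ⌈0.95⌉ = 1.
The value at rank 1 is 2.4.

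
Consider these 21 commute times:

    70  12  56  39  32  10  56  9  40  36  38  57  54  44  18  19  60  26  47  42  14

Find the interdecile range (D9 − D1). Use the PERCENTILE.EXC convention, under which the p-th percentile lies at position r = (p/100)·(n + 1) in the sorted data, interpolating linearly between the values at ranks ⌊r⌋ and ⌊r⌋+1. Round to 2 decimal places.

Sorted: 9, 10, 12, 14, 18, 19, 26, 32, 36, 38, 39, 40, 42, 44, 47, 54, 56, 56, 57, 60, 70.
n = 21.
P10: r = 2.2; ranks 2–3 are 10, 12; interpolating gives 10.4.
P90: r = 19.8; ranks 19–20 are 57, 60; interpolating gives 59.4.
Difference: 59.4 − 10.4 = 49.

49.00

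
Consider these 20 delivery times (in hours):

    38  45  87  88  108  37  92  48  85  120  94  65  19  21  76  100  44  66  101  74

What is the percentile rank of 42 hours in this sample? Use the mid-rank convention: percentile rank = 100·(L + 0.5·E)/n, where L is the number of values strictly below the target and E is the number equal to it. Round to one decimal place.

Sorted: 19, 21, 37, 38, 44, 45, 48, 65, 66, 74, 76, 85, 87, 88, 92, 94, 100, 101, 108, 120.
Count below 42: L = 4; count equal: E = 0; n = 20.
Percentile rank = 100·(4 + 0.5·0)/20 = 100·4/20 = 20.

20.0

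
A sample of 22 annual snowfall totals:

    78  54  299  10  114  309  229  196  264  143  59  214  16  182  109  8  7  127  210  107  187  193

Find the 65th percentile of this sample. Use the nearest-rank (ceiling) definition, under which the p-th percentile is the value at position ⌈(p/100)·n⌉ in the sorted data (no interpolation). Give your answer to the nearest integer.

193

Sorted: 7, 8, 10, 16, 54, 59, 78, 107, 109, 114, 127, 143, 182, 187, 193, 196, 210, 214, 229, 264, 299, 309.
n = 22.
Position = ⌈65/100 · 22⌉ = ⌈14.3⌉ = 15.
The value at rank 15 is 193.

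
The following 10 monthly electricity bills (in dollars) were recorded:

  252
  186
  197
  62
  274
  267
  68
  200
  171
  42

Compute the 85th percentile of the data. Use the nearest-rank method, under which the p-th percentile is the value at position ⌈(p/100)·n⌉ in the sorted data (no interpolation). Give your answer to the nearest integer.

Sorted: 42, 62, 68, 171, 186, 197, 200, 252, 267, 274.
n = 10.
Position = ⌈85/100 · 10⌉ = ⌈8.5⌉ = 9.
The value at rank 9 is 267.

267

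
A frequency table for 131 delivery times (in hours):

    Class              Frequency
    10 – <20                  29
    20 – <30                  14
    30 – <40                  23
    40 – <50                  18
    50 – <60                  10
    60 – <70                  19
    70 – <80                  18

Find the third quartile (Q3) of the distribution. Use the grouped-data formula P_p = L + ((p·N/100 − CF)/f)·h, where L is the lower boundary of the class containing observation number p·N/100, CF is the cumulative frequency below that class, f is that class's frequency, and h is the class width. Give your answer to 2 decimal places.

62.24

N = 131; target position k = 75/100 · 131 = 98.25.
Cumulative frequencies: 29, 43, 66, 84, 94, 113, 131.
Observation 98.25 falls in the class 60 – <70.
L = 60, CF = 94, f = 19, h = 10.
P75 = 60 + ((98.25 − 94)/19)·10 = 60 + 2.23684 = 62.2368.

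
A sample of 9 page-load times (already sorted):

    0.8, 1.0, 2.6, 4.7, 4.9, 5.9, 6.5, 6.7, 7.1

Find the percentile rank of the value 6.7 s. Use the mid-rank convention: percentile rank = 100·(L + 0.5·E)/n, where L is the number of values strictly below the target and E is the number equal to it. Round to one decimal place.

Count below 6.7: L = 7; count equal: E = 1; n = 9.
Percentile rank = 100·(7 + 0.5·1)/9 = 100·7.5/9 = 83.33.

83.3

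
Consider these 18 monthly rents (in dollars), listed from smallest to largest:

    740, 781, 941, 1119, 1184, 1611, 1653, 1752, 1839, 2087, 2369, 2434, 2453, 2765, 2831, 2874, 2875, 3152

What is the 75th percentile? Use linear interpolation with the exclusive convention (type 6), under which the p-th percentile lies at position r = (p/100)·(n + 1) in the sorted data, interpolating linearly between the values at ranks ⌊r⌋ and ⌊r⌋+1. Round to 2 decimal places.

2781.50

n = 18.
r = (75/100)·(18 + 1) = 14.25.
Rank 14 is 2765 and rank 15 is 2831.
Interpolate: 2765 + 0.25·(2831 − 2765) = 2765 + 0.25·66 = 2781.5.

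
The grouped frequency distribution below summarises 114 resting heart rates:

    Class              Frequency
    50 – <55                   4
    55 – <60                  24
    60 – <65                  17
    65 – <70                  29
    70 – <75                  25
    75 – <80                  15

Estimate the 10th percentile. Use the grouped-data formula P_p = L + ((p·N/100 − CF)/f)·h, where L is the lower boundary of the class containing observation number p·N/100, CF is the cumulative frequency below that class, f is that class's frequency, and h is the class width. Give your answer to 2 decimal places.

56.54

N = 114; target position k = 10/100 · 114 = 11.4.
Cumulative frequencies: 4, 28, 45, 74, 99, 114.
Observation 11.4 falls in the class 55 – <60.
L = 55, CF = 4, f = 24, h = 5.
P10 = 55 + ((11.4 − 4)/24)·5 = 55 + 1.54167 = 56.5417.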